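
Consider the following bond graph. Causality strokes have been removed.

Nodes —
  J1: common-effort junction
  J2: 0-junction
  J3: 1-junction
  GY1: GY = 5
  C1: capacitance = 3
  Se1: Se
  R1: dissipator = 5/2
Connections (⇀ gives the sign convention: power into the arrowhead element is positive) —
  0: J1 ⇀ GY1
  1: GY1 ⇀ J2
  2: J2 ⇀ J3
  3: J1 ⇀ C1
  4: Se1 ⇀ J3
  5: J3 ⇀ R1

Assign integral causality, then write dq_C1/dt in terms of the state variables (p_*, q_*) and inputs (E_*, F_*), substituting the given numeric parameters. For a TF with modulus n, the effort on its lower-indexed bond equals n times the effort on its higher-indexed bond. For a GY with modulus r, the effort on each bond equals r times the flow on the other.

dq_C1/dt = E_Se1/5 - q_C1/30

bond 4 stroke→J3  (Se1: effort source, stroke at far end)
bond 3 stroke→J1  (prefer integral on C1)
bond 0 stroke→GY1  (J1: bond 3 brought effort, rest push out)
bond 1 stroke→GY1  (GY1: gyrator matches bond 0)
bond 2 stroke→J2  (J2: last free bond brings effort in)
bond 5 stroke→J3  (common-f at J3 fixed by 2)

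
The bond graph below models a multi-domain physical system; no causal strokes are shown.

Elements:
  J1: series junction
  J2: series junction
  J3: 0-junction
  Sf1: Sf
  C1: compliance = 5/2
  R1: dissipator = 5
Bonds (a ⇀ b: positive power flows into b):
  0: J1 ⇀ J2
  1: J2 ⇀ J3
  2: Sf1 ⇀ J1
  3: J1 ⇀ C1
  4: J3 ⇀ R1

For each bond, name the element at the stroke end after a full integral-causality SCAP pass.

#2 stroke at Sf1  (Sf1: flow source, stroke at near end)
#0 stroke at J1  (1-jn J1 has f-setter on 2)
#3 stroke at J1  (1-jn J1 has f-setter on 2)
#1 stroke at J2  (J2: bond 0 brought flow, rest push out)
#4 stroke at J3  (J3 needs exactly one e-in)

bond 0 stroke→J1
bond 1 stroke→J2
bond 2 stroke→Sf1
bond 3 stroke→J1
bond 4 stroke→J3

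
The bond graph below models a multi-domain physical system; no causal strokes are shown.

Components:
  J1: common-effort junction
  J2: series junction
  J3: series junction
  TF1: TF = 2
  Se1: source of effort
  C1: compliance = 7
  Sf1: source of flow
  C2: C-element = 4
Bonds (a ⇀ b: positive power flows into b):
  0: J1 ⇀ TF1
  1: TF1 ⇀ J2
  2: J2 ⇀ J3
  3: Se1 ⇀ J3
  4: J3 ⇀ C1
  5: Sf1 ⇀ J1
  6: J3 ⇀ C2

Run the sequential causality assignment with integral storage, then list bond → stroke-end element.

bond 0 stroke at J1
bond 1 stroke at TF1
bond 2 stroke at J2
bond 3 stroke at J3
bond 4 stroke at J3
bond 5 stroke at Sf1
bond 6 stroke at J3

bond 3 stroke at J3  (Se1 fixes effort; stroke away)
bond 5 stroke at Sf1  (Sf1 (Sf) sets flow on bond)
bond 0 stroke at J1  (only one effort-in slot at J1)
bond 1 stroke at TF1  (TF1 one-in-one-out from 0)
bond 2 stroke at J2  (1-jn J2 has f-setter on 1)
bond 4 stroke at J3  (common-f at J3 fixed by 2)
bond 6 stroke at J3  (J3: bond 2 brought flow, rest push out)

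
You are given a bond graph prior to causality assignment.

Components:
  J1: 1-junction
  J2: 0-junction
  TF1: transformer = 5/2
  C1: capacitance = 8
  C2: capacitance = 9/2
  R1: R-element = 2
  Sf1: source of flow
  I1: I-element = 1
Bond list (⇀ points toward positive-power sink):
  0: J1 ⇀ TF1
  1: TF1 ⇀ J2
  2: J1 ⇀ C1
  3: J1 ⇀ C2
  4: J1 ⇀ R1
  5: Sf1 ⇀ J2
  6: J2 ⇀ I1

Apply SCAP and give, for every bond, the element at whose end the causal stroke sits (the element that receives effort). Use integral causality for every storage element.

b0 →TF1
b1 →J2
b2 →J1
b3 →J1
b4 →J1
b5 →Sf1
b6 →I1

#5 →Sf1  (Sf1: flow source, stroke at near end)
#2 →J1  (C1 outputs effort q/C1)
#3 →J1  (C2 integral (e out))
#6 →I1  (I1 outputs flow p/I1)
#1 →J2  (closing 0-jn rule on J2)
#0 →TF1  (TF TF1: opposite of bond 1)
#4 →J1  (J1 flow already set via bond 0)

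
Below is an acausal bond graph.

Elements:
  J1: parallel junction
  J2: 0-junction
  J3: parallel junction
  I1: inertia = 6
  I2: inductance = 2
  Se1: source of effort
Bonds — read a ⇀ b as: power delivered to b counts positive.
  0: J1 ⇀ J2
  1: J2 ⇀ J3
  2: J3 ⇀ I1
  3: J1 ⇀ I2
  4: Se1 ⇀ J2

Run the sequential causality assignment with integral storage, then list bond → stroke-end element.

bond 0 stroke→J1
bond 1 stroke→J3
bond 2 stroke→I1
bond 3 stroke→I2
bond 4 stroke→J2

#4 →J2  (Se1 fixes effort; stroke away)
#0 →J1  (J2 effort already set via bond 4)
#1 →J3  (0-jn J2 has e-setter on 4)
#2 →I1  (0-jn J3 has e-setter on 1)
#3 →I2  (common-e at J1 fixed by 0)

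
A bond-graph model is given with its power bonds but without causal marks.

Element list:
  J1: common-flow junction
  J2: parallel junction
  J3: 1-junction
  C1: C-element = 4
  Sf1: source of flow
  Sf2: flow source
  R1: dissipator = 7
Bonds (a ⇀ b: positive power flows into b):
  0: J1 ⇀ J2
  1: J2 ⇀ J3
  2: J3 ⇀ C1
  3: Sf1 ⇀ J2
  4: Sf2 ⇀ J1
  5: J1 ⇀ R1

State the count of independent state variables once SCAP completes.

1  (C1 all integral)

bond 3 stroke at Sf1  (source Sf1 imposes f)
bond 4 stroke at Sf2  (source Sf2 imposes f)
bond 0 stroke at J1  (common-f at J1 fixed by 4)
bond 5 stroke at J1  (common-f at J1 fixed by 4)
bond 1 stroke at J2  (closing 0-jn rule on J2)
bond 2 stroke at J3  (J3: bond 1 brought flow, rest push out)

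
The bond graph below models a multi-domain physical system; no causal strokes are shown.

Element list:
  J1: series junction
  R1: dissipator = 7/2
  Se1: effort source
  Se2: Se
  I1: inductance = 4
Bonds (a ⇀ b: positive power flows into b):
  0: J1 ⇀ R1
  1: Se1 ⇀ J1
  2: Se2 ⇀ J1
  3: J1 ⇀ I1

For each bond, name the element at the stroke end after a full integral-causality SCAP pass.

β0 |J1
β1 |J1
β2 |J1
β3 |I1

b1 stroke at J1  (Se1 fixes effort; stroke away)
b2 stroke at J1  (source Se2 imposes e)
b3 stroke at I1  (I1 outputs flow p/I1)
b0 stroke at J1  (1-jn J1 has f-setter on 3)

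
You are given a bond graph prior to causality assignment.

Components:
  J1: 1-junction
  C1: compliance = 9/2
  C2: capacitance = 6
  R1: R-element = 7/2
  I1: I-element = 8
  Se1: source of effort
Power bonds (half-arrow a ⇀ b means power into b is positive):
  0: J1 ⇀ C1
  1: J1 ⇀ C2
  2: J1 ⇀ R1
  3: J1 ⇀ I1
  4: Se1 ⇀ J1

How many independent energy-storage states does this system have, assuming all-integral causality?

3  (C1, C2, I1 all integral)

#4 stroke at J1  (source Se1 imposes e)
#0 stroke at J1  (C1: C, integral causality)
#1 stroke at J1  (C2: C, integral causality)
#3 stroke at I1  (I1 outputs flow p/I1)
#2 stroke at J1  (J1: bond 3 brought flow, rest push out)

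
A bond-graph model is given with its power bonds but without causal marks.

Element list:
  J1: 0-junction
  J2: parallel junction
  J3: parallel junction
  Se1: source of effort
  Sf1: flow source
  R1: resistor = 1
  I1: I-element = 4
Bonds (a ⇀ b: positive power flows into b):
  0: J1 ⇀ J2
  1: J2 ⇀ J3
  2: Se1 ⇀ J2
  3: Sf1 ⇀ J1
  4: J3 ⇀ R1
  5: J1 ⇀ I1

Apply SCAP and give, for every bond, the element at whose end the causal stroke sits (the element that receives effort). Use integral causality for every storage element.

b0 stroke at J1
b1 stroke at J3
b2 stroke at J2
b3 stroke at Sf1
b4 stroke at R1
b5 stroke at I1

β2 stroke→J2  (source Se1 imposes e)
β3 stroke→Sf1  (Sf1 fixes flow; stroke at Sf1)
β0 stroke→J1  (common-e at J2 fixed by 2)
β1 stroke→J3  (J2 effort already set via bond 2)
β4 stroke→R1  (J3 effort already set via bond 1)
β5 stroke→I1  (0-jn J1 has e-setter on 0)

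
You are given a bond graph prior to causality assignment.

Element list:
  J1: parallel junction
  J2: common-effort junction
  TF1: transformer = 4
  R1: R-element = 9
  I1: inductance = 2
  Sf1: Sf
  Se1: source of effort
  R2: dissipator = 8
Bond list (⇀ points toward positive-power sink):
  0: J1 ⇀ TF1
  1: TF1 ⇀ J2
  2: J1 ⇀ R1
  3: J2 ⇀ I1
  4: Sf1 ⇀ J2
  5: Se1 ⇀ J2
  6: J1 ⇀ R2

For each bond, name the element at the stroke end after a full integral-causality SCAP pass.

b0 →J1
b1 →TF1
b2 →R1
b3 →I1
b4 →Sf1
b5 →J2
b6 →R2

#4 |Sf1  (Sf1: flow source, stroke at near end)
#5 |J2  (source Se1 imposes e)
#1 |TF1  (0-jn J2 has e-setter on 5)
#3 |I1  (0-jn J2 has e-setter on 5)
#0 |J1  (through TF1, causality passes straight; one stroke at TF1)
#2 |R1  (common-e at J1 fixed by 0)
#6 |R2  (common-e at J1 fixed by 0)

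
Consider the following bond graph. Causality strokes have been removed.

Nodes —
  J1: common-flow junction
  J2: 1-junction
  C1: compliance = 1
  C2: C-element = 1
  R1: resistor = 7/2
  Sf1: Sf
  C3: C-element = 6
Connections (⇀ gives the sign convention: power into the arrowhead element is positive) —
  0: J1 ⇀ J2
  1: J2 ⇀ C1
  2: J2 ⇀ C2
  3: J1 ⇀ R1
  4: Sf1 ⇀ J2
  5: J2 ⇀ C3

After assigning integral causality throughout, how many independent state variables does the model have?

3  (C1, C2, C3 all integral)

β4 stroke at Sf1  (Sf1 (Sf) sets flow on bond)
β0 stroke at J2  (J2: bond 4 brought flow, rest push out)
β1 stroke at J2  (J2: bond 4 brought flow, rest push out)
β2 stroke at J2  (J2 flow already set via bond 4)
β5 stroke at J2  (1-jn J2 has f-setter on 4)
β3 stroke at J1  (common-f at J1 fixed by 0)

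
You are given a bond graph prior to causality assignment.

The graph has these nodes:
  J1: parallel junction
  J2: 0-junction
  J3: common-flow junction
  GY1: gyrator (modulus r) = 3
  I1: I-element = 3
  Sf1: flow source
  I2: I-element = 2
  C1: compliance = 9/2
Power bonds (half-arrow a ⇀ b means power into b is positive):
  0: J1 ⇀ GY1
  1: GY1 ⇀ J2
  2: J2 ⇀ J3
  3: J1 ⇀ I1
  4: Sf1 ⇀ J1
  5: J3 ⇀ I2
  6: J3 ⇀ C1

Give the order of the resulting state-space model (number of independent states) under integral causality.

3  (C1, I1, I2 all integral)

#4 →Sf1  (source Sf1 imposes f)
#3 →I1  (I1: I, integral causality)
#0 →J1  (J1: last free bond brings effort in)
#1 →J2  (GY1: gyrator matches bond 0)
#2 →J3  (J2: bond 1 brought effort, rest push out)
#5 →I2  (I2 integral (f out))
#6 →J3  (1-jn J3 has f-setter on 5)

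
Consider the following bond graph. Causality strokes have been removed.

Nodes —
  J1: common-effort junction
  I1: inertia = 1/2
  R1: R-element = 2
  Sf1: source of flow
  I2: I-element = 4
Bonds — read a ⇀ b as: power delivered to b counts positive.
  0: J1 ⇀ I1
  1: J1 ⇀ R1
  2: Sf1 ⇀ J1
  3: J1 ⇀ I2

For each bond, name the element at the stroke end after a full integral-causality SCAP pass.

bond 2 stroke at Sf1  (Sf1: flow source, stroke at near end)
bond 0 stroke at I1  (I1 outputs flow p/I1)
bond 3 stroke at I2  (prefer integral on I2)
bond 1 stroke at J1  (J1 needs exactly one e-in)

b0 |I1
b1 |J1
b2 |Sf1
b3 |I2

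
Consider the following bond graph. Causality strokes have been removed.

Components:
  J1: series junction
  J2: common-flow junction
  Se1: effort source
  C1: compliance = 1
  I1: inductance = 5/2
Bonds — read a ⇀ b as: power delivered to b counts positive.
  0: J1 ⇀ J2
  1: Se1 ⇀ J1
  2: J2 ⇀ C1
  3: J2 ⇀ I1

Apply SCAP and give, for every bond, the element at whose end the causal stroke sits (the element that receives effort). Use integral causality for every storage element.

#1 stroke→J1  (source Se1 imposes e)
#0 stroke→J2  (J1: last free bond brings flow in)
#2 stroke→J2  (C1 outputs effort q/C1)
#3 stroke→I1  (closing 1-jn rule on J2)

bond 0 stroke at J2
bond 1 stroke at J1
bond 2 stroke at J2
bond 3 stroke at I1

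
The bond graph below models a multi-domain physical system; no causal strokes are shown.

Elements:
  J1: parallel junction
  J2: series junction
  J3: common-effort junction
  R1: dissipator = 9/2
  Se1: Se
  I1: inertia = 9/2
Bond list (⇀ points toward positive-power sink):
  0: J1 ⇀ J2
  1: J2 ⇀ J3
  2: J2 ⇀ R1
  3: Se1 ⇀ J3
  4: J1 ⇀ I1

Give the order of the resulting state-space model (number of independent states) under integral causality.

#3 stroke→J3  (Se1: effort source, stroke at far end)
#1 stroke→J2  (common-e at J3 fixed by 3)
#4 stroke→I1  (prefer integral on I1)
#0 stroke→J1  (only one effort-in slot at J1)
#2 stroke→J2  (J2 flow already set via bond 0)

1  (I1 all integral)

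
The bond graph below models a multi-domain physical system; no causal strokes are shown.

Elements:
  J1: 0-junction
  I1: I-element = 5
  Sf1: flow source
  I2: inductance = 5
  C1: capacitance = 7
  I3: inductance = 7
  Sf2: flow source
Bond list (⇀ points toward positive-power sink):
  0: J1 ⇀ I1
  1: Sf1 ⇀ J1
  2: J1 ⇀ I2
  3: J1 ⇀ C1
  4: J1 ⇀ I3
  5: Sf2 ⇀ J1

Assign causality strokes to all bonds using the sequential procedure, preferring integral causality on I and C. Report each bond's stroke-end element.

β0 stroke→I1
β1 stroke→Sf1
β2 stroke→I2
β3 stroke→J1
β4 stroke→I3
β5 stroke→Sf2

b1 stroke→Sf1  (Sf1 (Sf) sets flow on bond)
b5 stroke→Sf2  (Sf2 fixes flow; stroke at Sf2)
b0 stroke→I1  (I1 outputs flow p/I1)
b2 stroke→I2  (prefer integral on I2)
b3 stroke→J1  (C1: C, integral causality)
b4 stroke→I3  (common-e at J1 fixed by 3)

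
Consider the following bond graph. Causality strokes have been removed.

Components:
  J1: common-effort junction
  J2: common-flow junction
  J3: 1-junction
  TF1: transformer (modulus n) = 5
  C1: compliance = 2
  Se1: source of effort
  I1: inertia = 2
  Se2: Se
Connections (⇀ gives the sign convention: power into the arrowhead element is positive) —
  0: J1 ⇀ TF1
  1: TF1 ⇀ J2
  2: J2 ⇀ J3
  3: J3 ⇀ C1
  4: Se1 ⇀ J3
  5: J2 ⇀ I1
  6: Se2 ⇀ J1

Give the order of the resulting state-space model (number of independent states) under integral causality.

β4 |J3  (Se1: effort source, stroke at far end)
β6 |J1  (Se2: effort source, stroke at far end)
β0 |TF1  (J1: bond 6 brought effort, rest push out)
β1 |J2  (TF1 one-in-one-out from 0)
β3 |J3  (C1 integral (e out))
β2 |J2  (closing 1-jn rule on J3)
β5 |I1  (J2 needs exactly one f-in)

2  (C1, I1 all integral)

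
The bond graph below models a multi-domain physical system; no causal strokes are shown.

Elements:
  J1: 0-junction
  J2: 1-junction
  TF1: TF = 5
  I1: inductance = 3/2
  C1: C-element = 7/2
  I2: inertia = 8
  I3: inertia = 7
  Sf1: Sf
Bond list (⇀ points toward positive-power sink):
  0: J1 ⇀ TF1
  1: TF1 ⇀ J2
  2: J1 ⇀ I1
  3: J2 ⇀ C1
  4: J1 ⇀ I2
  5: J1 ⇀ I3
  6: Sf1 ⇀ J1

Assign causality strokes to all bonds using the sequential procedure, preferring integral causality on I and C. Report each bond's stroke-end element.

β0 stroke→J1
β1 stroke→TF1
β2 stroke→I1
β3 stroke→J2
β4 stroke→I2
β5 stroke→I3
β6 stroke→Sf1

β6 →Sf1  (Sf1 (Sf) sets flow on bond)
β2 →I1  (I1 outputs flow p/I1)
β3 →J2  (prefer integral on C1)
β1 →TF1  (closing 1-jn rule on J2)
β0 →J1  (through TF1, causality passes straight; one stroke at TF1)
β4 →I2  (J1 effort already set via bond 0)
β5 →I3  (common-e at J1 fixed by 0)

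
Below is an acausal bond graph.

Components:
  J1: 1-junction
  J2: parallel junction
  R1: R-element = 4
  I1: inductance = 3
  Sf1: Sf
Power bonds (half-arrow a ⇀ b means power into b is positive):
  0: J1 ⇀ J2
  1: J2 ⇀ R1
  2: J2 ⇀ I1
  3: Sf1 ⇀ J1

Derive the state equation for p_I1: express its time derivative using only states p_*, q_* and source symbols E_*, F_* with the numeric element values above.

dp_I1/dt = 4*F_Sf1 - 4*p_I1/3

β3 |Sf1  (Sf1 (Sf) sets flow on bond)
β0 |J1  (common-f at J1 fixed by 3)
β2 |I1  (I1: I, integral causality)
β1 |J2  (closing 0-jn rule on J2)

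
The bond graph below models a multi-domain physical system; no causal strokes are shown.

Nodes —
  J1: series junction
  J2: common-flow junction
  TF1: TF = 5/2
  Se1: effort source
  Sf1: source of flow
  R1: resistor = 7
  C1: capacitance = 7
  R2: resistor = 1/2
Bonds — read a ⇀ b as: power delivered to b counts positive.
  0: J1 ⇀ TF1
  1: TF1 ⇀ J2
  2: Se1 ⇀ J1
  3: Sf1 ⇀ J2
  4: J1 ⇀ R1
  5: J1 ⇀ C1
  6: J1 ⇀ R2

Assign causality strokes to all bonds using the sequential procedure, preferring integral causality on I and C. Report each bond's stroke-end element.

#0 →TF1
#1 →J2
#2 →J1
#3 →Sf1
#4 →J1
#5 →J1
#6 →J1

#2 →J1  (source Se1 imposes e)
#3 →Sf1  (Sf1 (Sf) sets flow on bond)
#1 →J2  (J2 flow already set via bond 3)
#0 →TF1  (TF1 one-in-one-out from 1)
#4 →J1  (1-jn J1 has f-setter on 0)
#5 →J1  (common-f at J1 fixed by 0)
#6 →J1  (common-f at J1 fixed by 0)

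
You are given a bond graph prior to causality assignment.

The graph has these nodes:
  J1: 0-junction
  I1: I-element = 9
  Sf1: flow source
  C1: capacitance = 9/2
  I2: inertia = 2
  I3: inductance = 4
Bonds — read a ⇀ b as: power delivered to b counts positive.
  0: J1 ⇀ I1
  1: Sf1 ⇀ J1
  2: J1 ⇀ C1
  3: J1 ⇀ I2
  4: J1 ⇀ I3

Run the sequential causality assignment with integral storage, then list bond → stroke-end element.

b0 stroke→I1
b1 stroke→Sf1
b2 stroke→J1
b3 stroke→I2
b4 stroke→I3

#1 →Sf1  (source Sf1 imposes f)
#0 →I1  (I1 outputs flow p/I1)
#2 →J1  (C1 integral (e out))
#3 →I2  (J1 effort already set via bond 2)
#4 →I3  (0-jn J1 has e-setter on 2)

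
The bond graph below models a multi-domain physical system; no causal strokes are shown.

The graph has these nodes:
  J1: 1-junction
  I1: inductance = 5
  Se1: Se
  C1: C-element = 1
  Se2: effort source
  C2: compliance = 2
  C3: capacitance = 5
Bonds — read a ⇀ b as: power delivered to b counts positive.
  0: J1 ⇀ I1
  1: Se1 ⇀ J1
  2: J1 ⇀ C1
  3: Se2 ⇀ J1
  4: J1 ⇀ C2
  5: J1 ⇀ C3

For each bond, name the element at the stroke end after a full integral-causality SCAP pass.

b0 stroke at I1
b1 stroke at J1
b2 stroke at J1
b3 stroke at J1
b4 stroke at J1
b5 stroke at J1

bond 1 stroke at J1  (Se1 fixes effort; stroke away)
bond 3 stroke at J1  (Se2 fixes effort; stroke away)
bond 0 stroke at I1  (I1: I, integral causality)
bond 2 stroke at J1  (J1 flow already set via bond 0)
bond 4 stroke at J1  (1-jn J1 has f-setter on 0)
bond 5 stroke at J1  (1-jn J1 has f-setter on 0)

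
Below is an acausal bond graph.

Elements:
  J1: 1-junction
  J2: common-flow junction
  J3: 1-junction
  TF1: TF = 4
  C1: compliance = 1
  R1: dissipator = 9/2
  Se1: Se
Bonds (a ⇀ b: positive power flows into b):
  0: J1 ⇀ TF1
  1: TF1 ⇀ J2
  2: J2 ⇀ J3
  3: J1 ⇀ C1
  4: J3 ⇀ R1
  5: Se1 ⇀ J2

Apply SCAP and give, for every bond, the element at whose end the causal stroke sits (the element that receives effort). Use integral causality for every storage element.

β5 stroke→J2  (Se1 fixes effort; stroke away)
β3 stroke→J1  (C1 outputs effort q/C1)
β0 stroke→TF1  (J1 needs exactly one f-in)
β1 stroke→J2  (TF1 one-in-one-out from 0)
β2 stroke→J3  (J2 needs exactly one f-in)
β4 stroke→R1  (J3: last free bond brings flow in)

b0 stroke→TF1
b1 stroke→J2
b2 stroke→J3
b3 stroke→J1
b4 stroke→R1
b5 stroke→J2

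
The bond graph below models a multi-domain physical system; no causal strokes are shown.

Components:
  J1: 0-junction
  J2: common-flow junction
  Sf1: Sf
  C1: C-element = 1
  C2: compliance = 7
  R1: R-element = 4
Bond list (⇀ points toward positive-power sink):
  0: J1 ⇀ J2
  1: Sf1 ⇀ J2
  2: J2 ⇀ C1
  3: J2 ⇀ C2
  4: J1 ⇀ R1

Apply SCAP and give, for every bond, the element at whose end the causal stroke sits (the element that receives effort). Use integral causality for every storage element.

b0 stroke at J2
b1 stroke at Sf1
b2 stroke at J2
b3 stroke at J2
b4 stroke at J1

b1 |Sf1  (Sf1 (Sf) sets flow on bond)
b0 |J2  (common-f at J2 fixed by 1)
b2 |J2  (J2: bond 1 brought flow, rest push out)
b3 |J2  (common-f at J2 fixed by 1)
b4 |J1  (only one effort-in slot at J1)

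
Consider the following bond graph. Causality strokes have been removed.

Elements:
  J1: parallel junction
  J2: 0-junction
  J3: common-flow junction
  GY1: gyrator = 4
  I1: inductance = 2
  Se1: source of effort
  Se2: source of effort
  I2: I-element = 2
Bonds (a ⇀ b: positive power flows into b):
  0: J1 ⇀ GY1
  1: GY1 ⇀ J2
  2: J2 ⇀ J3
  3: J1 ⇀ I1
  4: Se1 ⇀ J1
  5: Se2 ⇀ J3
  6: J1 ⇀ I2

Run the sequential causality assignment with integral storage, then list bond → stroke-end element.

bond 0 |GY1
bond 1 |GY1
bond 2 |J2
bond 3 |I1
bond 4 |J1
bond 5 |J3
bond 6 |I2

#4 |J1  (Se1: effort source, stroke at far end)
#5 |J3  (Se2 fixes effort; stroke away)
#0 |GY1  (J1 effort already set via bond 4)
#3 |I1  (J1 effort already set via bond 4)
#6 |I2  (0-jn J1 has e-setter on 4)
#2 |J2  (closing 1-jn rule on J3)
#1 |GY1  (through GY1, causality inverts; strokes same side of GY1)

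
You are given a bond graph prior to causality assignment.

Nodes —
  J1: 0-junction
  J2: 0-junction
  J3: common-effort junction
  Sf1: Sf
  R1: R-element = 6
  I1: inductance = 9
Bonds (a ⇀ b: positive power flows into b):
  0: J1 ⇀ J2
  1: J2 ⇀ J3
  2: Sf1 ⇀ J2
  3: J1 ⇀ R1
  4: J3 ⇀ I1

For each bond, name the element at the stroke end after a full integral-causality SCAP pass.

β2 →Sf1  (source Sf1 imposes f)
β4 →I1  (prefer integral on I1)
β1 →J3  (closing 0-jn rule on J3)
β0 →J2  (closing 0-jn rule on J2)
β3 →J1  (J1 needs exactly one e-in)

b0 →J2
b1 →J3
b2 →Sf1
b3 →J1
b4 →I1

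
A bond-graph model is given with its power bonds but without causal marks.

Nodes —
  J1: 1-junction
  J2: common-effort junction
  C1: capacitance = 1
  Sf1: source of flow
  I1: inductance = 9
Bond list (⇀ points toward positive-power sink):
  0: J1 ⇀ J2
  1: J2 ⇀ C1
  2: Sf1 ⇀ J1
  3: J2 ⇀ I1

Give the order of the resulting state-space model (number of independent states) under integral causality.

2  (C1, I1 all integral)

b2 →Sf1  (Sf1 (Sf) sets flow on bond)
b0 →J1  (J1 flow already set via bond 2)
b1 →J2  (prefer integral on C1)
b3 →I1  (J2: bond 1 brought effort, rest push out)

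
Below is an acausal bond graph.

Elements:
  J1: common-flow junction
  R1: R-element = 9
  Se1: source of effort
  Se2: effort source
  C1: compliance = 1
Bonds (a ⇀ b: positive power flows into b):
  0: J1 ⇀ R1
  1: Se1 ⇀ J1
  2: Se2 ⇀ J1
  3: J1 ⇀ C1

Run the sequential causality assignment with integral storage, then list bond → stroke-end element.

β1 |J1  (Se1 (Se) sets effort on bond)
β2 |J1  (Se2: effort source, stroke at far end)
β3 |J1  (C1: C, integral causality)
β0 |R1  (closing 1-jn rule on J1)

β0 stroke at R1
β1 stroke at J1
β2 stroke at J1
β3 stroke at J1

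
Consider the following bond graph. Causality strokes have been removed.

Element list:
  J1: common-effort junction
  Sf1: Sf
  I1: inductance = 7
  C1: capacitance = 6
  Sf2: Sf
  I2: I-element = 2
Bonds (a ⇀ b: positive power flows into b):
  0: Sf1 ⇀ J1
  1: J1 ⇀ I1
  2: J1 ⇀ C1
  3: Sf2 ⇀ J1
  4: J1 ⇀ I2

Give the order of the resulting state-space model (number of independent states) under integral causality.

3  (C1, I1, I2 all integral)

bond 0 →Sf1  (Sf1 (Sf) sets flow on bond)
bond 3 →Sf2  (source Sf2 imposes f)
bond 1 →I1  (I1 outputs flow p/I1)
bond 2 →J1  (C1: C, integral causality)
bond 4 →I2  (J1: bond 2 brought effort, rest push out)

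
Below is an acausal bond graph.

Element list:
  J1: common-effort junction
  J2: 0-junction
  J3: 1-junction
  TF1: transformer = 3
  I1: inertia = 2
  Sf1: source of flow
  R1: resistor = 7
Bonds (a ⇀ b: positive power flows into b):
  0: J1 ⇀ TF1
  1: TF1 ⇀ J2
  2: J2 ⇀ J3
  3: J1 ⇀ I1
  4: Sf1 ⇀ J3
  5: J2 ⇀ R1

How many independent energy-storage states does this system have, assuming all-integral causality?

#4 |Sf1  (Sf1 (Sf) sets flow on bond)
#2 |J3  (1-jn J3 has f-setter on 4)
#3 |I1  (prefer integral on I1)
#0 |J1  (closing 0-jn rule on J1)
#1 |TF1  (through TF1, causality passes straight; one stroke at TF1)
#5 |J2  (J2: last free bond brings effort in)

1  (I1 all integral)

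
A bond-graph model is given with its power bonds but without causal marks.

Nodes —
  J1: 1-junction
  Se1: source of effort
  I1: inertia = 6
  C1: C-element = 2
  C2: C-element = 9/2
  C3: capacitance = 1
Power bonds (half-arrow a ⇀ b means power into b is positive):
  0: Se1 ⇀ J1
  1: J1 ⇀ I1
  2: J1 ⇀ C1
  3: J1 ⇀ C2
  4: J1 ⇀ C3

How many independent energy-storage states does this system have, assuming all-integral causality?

4  (C1, C2, C3, I1 all integral)

β0 |J1  (Se1: effort source, stroke at far end)
β1 |I1  (prefer integral on I1)
β2 |J1  (common-f at J1 fixed by 1)
β3 |J1  (J1 flow already set via bond 1)
β4 |J1  (common-f at J1 fixed by 1)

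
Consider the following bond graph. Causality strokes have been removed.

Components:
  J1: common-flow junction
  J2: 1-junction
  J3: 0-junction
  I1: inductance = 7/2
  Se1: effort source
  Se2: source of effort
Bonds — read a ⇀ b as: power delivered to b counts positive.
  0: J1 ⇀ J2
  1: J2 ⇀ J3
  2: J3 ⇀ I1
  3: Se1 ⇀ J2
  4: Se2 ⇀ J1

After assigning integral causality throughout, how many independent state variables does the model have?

1  (I1 all integral)

β3 →J2  (source Se1 imposes e)
β4 →J1  (Se2: effort source, stroke at far end)
β0 →J2  (closing 1-jn rule on J1)
β1 →J3  (J2 needs exactly one f-in)
β2 →I1  (J3: bond 1 brought effort, rest push out)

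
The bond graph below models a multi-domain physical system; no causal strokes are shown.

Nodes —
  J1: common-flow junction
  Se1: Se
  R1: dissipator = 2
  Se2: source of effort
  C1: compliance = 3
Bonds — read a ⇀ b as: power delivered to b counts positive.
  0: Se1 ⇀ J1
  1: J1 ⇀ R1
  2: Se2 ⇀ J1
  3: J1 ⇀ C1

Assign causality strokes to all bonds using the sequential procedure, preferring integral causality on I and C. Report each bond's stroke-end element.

#0 stroke at J1  (source Se1 imposes e)
#2 stroke at J1  (Se2: effort source, stroke at far end)
#3 stroke at J1  (C1 integral (e out))
#1 stroke at R1  (J1: last free bond brings flow in)

b0 |J1
b1 |R1
b2 |J1
b3 |J1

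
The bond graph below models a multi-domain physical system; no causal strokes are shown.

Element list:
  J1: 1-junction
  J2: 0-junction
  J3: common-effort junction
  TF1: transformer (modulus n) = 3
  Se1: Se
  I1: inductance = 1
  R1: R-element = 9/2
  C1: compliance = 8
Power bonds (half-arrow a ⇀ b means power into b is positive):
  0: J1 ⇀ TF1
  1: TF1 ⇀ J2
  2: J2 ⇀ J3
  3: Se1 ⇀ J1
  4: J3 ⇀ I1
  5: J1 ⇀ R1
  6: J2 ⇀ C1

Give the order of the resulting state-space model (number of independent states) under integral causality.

2  (C1, I1 all integral)

#3 stroke→J1  (Se1 fixes effort; stroke away)
#4 stroke→I1  (I1: I, integral causality)
#2 stroke→J3  (J3: last free bond brings effort in)
#6 stroke→J2  (C1: C, integral causality)
#1 stroke→TF1  (0-jn J2 has e-setter on 6)
#0 stroke→J1  (TF1: transformer flips bond 1)
#5 stroke→R1  (J1: last free bond brings flow in)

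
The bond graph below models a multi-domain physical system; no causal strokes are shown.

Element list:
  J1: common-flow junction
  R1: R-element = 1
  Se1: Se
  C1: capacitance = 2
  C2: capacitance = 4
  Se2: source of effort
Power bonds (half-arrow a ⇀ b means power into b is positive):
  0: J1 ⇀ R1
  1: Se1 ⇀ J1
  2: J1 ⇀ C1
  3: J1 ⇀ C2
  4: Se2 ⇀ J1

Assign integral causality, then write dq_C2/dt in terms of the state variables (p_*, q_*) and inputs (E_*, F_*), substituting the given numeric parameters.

dq_C2/dt = E_Se1 + E_Se2 - q_C1/2 - q_C2/4

bond 1 stroke at J1  (source Se1 imposes e)
bond 4 stroke at J1  (Se2 (Se) sets effort on bond)
bond 2 stroke at J1  (prefer integral on C1)
bond 3 stroke at J1  (prefer integral on C2)
bond 0 stroke at R1  (J1: last free bond brings flow in)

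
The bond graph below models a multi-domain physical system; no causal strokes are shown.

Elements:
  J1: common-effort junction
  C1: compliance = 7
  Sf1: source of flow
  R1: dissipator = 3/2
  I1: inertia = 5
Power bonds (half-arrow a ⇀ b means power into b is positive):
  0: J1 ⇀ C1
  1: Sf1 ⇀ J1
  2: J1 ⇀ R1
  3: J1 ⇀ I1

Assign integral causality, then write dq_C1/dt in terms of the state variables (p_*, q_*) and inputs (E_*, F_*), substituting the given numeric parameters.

dq_C1/dt = F_Sf1 - p_I1/5 - 2*q_C1/21

b1 →Sf1  (Sf1: flow source, stroke at near end)
b0 →J1  (prefer integral on C1)
b2 →R1  (common-e at J1 fixed by 0)
b3 →I1  (0-jn J1 has e-setter on 0)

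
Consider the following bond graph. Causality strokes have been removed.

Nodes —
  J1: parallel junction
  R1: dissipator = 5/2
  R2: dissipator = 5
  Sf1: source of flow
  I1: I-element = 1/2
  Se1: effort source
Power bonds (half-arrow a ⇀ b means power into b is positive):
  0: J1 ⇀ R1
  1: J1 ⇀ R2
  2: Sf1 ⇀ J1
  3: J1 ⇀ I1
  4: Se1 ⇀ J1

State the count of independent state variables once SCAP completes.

bond 2 stroke at Sf1  (Sf1 (Sf) sets flow on bond)
bond 4 stroke at J1  (Se1 fixes effort; stroke away)
bond 0 stroke at R1  (common-e at J1 fixed by 4)
bond 1 stroke at R2  (0-jn J1 has e-setter on 4)
bond 3 stroke at I1  (J1 effort already set via bond 4)

1  (I1 all integral)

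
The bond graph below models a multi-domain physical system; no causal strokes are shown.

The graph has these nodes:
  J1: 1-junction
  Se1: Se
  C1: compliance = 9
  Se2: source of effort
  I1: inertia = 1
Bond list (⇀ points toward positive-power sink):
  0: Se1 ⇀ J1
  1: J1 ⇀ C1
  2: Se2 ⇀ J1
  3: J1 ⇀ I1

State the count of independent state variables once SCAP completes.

bond 0 stroke→J1  (Se1: effort source, stroke at far end)
bond 2 stroke→J1  (Se2: effort source, stroke at far end)
bond 1 stroke→J1  (prefer integral on C1)
bond 3 stroke→I1  (only one flow-in slot at J1)

2  (C1, I1 all integral)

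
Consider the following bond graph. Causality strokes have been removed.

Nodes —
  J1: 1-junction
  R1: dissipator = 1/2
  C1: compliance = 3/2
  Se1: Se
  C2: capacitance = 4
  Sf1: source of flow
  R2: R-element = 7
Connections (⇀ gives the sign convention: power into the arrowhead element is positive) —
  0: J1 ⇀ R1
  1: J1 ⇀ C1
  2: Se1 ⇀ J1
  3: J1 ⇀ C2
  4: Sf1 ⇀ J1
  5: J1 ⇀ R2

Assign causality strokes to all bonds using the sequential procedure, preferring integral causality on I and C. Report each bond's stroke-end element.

β2 stroke→J1  (Se1 fixes effort; stroke away)
β4 stroke→Sf1  (Sf1 (Sf) sets flow on bond)
β0 stroke→J1  (common-f at J1 fixed by 4)
β1 stroke→J1  (J1 flow already set via bond 4)
β3 stroke→J1  (J1 flow already set via bond 4)
β5 stroke→J1  (1-jn J1 has f-setter on 4)

β0 →J1
β1 →J1
β2 →J1
β3 →J1
β4 →Sf1
β5 →J1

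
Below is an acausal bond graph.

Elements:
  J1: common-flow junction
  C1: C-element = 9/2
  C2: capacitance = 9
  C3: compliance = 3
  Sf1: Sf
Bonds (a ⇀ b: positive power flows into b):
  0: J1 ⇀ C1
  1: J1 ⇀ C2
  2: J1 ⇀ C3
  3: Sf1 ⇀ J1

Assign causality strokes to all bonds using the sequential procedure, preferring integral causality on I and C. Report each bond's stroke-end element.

β0 stroke→J1
β1 stroke→J1
β2 stroke→J1
β3 stroke→Sf1

b3 →Sf1  (Sf1: flow source, stroke at near end)
b0 →J1  (J1: bond 3 brought flow, rest push out)
b1 →J1  (common-f at J1 fixed by 3)
b2 →J1  (J1 flow already set via bond 3)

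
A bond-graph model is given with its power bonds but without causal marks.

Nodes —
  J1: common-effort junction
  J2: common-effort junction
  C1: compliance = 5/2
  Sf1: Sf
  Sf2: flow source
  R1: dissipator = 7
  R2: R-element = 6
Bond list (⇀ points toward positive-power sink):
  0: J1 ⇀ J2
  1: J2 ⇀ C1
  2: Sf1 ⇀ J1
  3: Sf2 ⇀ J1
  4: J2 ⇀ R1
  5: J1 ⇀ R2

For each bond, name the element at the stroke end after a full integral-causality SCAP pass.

bond 2 stroke→Sf1  (Sf1 (Sf) sets flow on bond)
bond 3 stroke→Sf2  (Sf2: flow source, stroke at near end)
bond 1 stroke→J2  (C1: C, integral causality)
bond 0 stroke→J1  (common-e at J2 fixed by 1)
bond 4 stroke→R1  (J2 effort already set via bond 1)
bond 5 stroke→R2  (0-jn J1 has e-setter on 0)

#0 stroke→J1
#1 stroke→J2
#2 stroke→Sf1
#3 stroke→Sf2
#4 stroke→R1
#5 stroke→R2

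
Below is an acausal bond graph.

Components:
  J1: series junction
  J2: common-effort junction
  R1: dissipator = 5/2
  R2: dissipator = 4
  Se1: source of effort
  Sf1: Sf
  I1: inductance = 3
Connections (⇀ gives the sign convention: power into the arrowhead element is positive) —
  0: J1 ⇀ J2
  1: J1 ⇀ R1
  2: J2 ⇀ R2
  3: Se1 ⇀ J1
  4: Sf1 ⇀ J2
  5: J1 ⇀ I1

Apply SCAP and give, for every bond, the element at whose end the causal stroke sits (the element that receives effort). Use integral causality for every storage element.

bond 0 stroke→J1
bond 1 stroke→J1
bond 2 stroke→J2
bond 3 stroke→J1
bond 4 stroke→Sf1
bond 5 stroke→I1

bond 3 stroke→J1  (Se1 fixes effort; stroke away)
bond 4 stroke→Sf1  (Sf1: flow source, stroke at near end)
bond 5 stroke→I1  (I1: I, integral causality)
bond 0 stroke→J1  (common-f at J1 fixed by 5)
bond 1 stroke→J1  (1-jn J1 has f-setter on 5)
bond 2 stroke→J2  (closing 0-jn rule on J2)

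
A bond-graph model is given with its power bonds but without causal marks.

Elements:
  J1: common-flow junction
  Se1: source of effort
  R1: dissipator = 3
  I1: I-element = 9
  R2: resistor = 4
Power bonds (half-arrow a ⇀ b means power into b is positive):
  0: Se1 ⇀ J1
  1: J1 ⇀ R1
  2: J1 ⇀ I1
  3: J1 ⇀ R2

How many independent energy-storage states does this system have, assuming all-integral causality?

1  (I1 all integral)

bond 0 stroke at J1  (source Se1 imposes e)
bond 2 stroke at I1  (I1 integral (f out))
bond 1 stroke at J1  (1-jn J1 has f-setter on 2)
bond 3 stroke at J1  (common-f at J1 fixed by 2)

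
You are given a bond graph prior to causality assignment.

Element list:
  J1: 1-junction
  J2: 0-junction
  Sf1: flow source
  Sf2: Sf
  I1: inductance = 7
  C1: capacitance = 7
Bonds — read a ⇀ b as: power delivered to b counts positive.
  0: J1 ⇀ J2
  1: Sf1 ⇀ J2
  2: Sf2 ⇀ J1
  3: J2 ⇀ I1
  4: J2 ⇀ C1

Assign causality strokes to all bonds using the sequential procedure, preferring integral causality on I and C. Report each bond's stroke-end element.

β1 →Sf1  (Sf1 fixes flow; stroke at Sf1)
β2 →Sf2  (Sf2 fixes flow; stroke at Sf2)
β0 →J1  (1-jn J1 has f-setter on 2)
β3 →I1  (prefer integral on I1)
β4 →J2  (J2 needs exactly one e-in)

b0 stroke→J1
b1 stroke→Sf1
b2 stroke→Sf2
b3 stroke→I1
b4 stroke→J2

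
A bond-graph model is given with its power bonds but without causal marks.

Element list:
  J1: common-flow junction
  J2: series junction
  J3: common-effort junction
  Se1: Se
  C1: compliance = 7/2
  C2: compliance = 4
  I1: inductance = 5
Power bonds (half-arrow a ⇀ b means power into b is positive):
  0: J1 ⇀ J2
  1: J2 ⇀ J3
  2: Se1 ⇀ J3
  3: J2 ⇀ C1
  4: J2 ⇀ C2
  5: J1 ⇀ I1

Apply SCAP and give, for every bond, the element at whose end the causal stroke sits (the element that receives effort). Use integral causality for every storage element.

b0 stroke at J1
b1 stroke at J2
b2 stroke at J3
b3 stroke at J2
b4 stroke at J2
b5 stroke at I1

bond 2 stroke at J3  (Se1 fixes effort; stroke away)
bond 1 stroke at J2  (common-e at J3 fixed by 2)
bond 3 stroke at J2  (C1: C, integral causality)
bond 4 stroke at J2  (prefer integral on C2)
bond 0 stroke at J1  (closing 1-jn rule on J2)
bond 5 stroke at I1  (only one flow-in slot at J1)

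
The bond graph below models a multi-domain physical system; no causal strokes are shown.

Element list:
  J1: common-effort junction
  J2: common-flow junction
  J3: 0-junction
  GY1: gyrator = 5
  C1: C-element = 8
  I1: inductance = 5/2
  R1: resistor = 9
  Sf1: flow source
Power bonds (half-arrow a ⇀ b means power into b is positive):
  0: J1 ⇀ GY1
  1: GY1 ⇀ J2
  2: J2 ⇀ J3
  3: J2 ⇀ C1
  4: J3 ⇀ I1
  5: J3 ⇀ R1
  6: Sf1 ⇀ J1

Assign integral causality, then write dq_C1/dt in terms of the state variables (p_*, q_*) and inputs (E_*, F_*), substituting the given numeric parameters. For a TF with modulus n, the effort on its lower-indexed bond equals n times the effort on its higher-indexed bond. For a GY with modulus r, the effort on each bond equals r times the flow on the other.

β6 stroke at Sf1  (Sf1: flow source, stroke at near end)
β0 stroke at J1  (closing 0-jn rule on J1)
β1 stroke at J2  (GY GY1: same side as bond 0)
β3 stroke at J2  (C1 outputs effort q/C1)
β2 stroke at J3  (closing 1-jn rule on J2)
β4 stroke at I1  (0-jn J3 has e-setter on 2)
β5 stroke at R1  (J3 effort already set via bond 2)

dq_C1/dt = 5*F_Sf1/9 + 2*p_I1/5 - q_C1/72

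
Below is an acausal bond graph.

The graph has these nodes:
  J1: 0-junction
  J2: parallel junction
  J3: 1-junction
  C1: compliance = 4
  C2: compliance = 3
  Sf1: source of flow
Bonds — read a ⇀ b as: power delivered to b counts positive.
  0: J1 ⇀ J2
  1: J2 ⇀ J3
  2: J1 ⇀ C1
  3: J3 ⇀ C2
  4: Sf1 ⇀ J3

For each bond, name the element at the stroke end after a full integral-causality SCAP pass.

bond 0 stroke→J2
bond 1 stroke→J3
bond 2 stroke→J1
bond 3 stroke→J3
bond 4 stroke→Sf1

β4 stroke at Sf1  (Sf1 fixes flow; stroke at Sf1)
β1 stroke at J3  (J3: bond 4 brought flow, rest push out)
β3 stroke at J3  (1-jn J3 has f-setter on 4)
β0 stroke at J2  (closing 0-jn rule on J2)
β2 stroke at J1  (J1: last free bond brings effort in)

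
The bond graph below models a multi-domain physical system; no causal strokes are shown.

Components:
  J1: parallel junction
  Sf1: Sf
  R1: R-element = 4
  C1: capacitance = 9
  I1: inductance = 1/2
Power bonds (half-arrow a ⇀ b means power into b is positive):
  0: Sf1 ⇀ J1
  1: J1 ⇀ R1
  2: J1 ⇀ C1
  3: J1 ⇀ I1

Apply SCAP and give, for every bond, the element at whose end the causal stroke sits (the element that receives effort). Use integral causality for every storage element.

#0 stroke at Sf1
#1 stroke at R1
#2 stroke at J1
#3 stroke at I1

b0 stroke at Sf1  (Sf1 fixes flow; stroke at Sf1)
b2 stroke at J1  (C1 integral (e out))
b1 stroke at R1  (J1: bond 2 brought effort, rest push out)
b3 stroke at I1  (J1: bond 2 brought effort, rest push out)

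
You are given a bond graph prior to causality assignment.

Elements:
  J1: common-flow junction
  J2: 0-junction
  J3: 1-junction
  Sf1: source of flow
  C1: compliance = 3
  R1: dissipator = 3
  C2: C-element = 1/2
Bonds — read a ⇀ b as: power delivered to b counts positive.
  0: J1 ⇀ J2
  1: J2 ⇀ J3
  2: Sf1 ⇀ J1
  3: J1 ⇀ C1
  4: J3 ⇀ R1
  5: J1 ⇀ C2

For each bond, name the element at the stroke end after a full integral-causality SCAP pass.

b0 stroke→J1
b1 stroke→J2
b2 stroke→Sf1
b3 stroke→J1
b4 stroke→J3
b5 stroke→J1

bond 2 stroke→Sf1  (Sf1: flow source, stroke at near end)
bond 0 stroke→J1  (J1 flow already set via bond 2)
bond 3 stroke→J1  (1-jn J1 has f-setter on 2)
bond 5 stroke→J1  (1-jn J1 has f-setter on 2)
bond 1 stroke→J2  (closing 0-jn rule on J2)
bond 4 stroke→J3  (J3: bond 1 brought flow, rest push out)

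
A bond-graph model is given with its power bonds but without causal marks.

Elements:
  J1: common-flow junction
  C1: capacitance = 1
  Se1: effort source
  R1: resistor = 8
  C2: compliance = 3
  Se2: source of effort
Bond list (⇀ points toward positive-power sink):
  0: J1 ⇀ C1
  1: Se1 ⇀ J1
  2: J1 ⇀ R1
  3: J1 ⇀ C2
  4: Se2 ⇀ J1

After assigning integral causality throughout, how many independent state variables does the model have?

2  (C1, C2 all integral)

b1 stroke→J1  (Se1 (Se) sets effort on bond)
b4 stroke→J1  (Se2 (Se) sets effort on bond)
b0 stroke→J1  (C1 integral (e out))
b3 stroke→J1  (prefer integral on C2)
b2 stroke→R1  (J1: last free bond brings flow in)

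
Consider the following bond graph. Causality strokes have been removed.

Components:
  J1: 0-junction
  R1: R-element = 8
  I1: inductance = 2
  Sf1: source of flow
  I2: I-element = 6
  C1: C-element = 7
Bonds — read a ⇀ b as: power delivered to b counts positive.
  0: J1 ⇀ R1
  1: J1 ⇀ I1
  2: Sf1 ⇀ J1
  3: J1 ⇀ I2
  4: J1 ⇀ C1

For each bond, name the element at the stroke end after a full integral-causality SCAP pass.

bond 2 stroke→Sf1  (source Sf1 imposes f)
bond 1 stroke→I1  (prefer integral on I1)
bond 3 stroke→I2  (I2: I, integral causality)
bond 4 stroke→J1  (C1: C, integral causality)
bond 0 stroke→R1  (common-e at J1 fixed by 4)

#0 |R1
#1 |I1
#2 |Sf1
#3 |I2
#4 |J1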